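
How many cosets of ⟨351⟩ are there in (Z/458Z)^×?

By Lagrange's theorem, ord_458(351) divides φ(458) = φ(2)·φ(229) = 1·228 = 228 = 2^2 · 3 · 19.
Divisors of 228: 1, 2, 3, 4, 6, 12, 19, 38, 57, 76, 114, 228.
Evaluate successive powers at the divisors of 228:
351^1 ≡ 351
351^2 ≡ 457
351^3 ≡ 107
351^4 ≡ 1
Thus |⟨351⟩| = ord(351) = 4.
Index = |(Z/458Z)^×| / |⟨351⟩| = 228 / 4 = 57.

57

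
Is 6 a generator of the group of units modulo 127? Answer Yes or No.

Yes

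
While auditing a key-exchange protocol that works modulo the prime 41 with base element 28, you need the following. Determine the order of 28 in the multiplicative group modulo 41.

ord(28) | φ(41) = 41 − 1 = 40 = 2^3 · 5.
Divisors of 40: 1, 2, 4, 5, 8, 10, 20, 40.
Check 28^d mod 41 for each divisor in increasing order:
28^1 ≡ 28
28^2 ≡ 5
28^4 ≡ 25
28^5 ≡ 3
28^8 ≡ 10
28^10 ≡ 9
28^20 ≡ 40
28^40 ≡ 1
Hence ord(28) = 40.

40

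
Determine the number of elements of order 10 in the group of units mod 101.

4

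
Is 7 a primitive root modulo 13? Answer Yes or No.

Yes

φ(13) = 13 − 1 = 12 = 2^2 · 3.
An element g generates (Z/13Z)^× iff g^(12/q) ≢ 1 (mod 13) for each prime q ∈ {2, 3}.
7^6 ≡ 12 (mod 13)  [q = 2: ≢ 1 ✓]
7^4 ≡ 9 (mod 13)  [q = 3: ≢ 1 ✓]
Every test exponent gives a nontrivial residue, hence 7 generates the full group.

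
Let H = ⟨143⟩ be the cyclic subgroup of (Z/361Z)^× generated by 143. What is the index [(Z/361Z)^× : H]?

1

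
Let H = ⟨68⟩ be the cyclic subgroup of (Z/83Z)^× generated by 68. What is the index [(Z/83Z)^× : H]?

2

ord(68) | φ(83) = 83 − 1 = 82 = 2 · 41.
Divisors of 82: 1, 2, 41, 82.
Compute 68^d (mod 83) for the divisors d until we hit 1:
68^1 ≡ 68 (mod 83)
68^2 ≡ 59 (mod 83)
68^41 ≡ 1 (mod 83) ✓
The order of 68 is 41, so the subgroup it generates has 41 elements.
The index is φ(83) / ord(68) = 82 / 41 = 2.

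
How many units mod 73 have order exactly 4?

2

φ(73) = 73 − 1 = 72 = 2^3 · 3^2.
In a cyclic group of order 72, there are φ(d) elements of order d for each divisor d of 72, and zero for non-divisors.
4 = 2^2 divides 72, and φ(4) = 2.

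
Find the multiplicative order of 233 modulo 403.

By Lagrange's theorem, ord_403(233) divides φ(403) = φ(13·31) = (13−1)·(31−1) = 12·30 = 360 = 2^3 · 3^2 · 5.
Divisors of 360: 1, 2, 3, 4, 5, 6, 8, 9, 10, 12, 15, 18, 20, 24, 30, 36, 40, 45, 60, 72, 90, 120, 180, 360.
Evaluate successive powers at the divisors of 360:
233^1 ≡ 233 (mod 403)
233^2 ≡ 287 (mod 403)
233^3 ≡ 376 (mod 403)
233^4 ≡ 157 (mod 403)
233^5 ≡ 311 (mod 403)
233^6 ≡ 326 (mod 403)
233^8 ≡ 66 (mod 403)
233^9 ≡ 64 (mod 403)
233^10 ≡ 1 (mod 403) ✓
Therefore the multiplicative order of 233 modulo 403 is 10.

10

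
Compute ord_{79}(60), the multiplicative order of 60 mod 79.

78

The order of 60 must divide φ(79) = 79 − 1 = 78 = 2 · 3 · 13.
Divisors of 78: 1, 2, 3, 6, 13, 26, 39, 78.
Evaluate successive powers at the divisors of 78:
60^1 ≡ 60 (mod 79)
60^2 ≡ 45 (mod 79)
60^3 ≡ 14 (mod 79)
60^6 ≡ 38 (mod 79)
60^13 ≡ 56 (mod 79)
60^26 ≡ 55 (mod 79)
60^39 ≡ 78 (mod 79)
60^78 ≡ 1 (mod 79) ✓
Hence ord(60) = 78.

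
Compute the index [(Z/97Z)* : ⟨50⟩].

12

Since 50 ∈ (Z/97Z)^×, its order divides φ(97) = 97 − 1 = 96 = 2^5 · 3.
Divisors of 96: 1, 2, 3, 4, 6, 8, 12, 16, 24, 32, 48, 96.
Test each divisor d:
50^1 ≡ 50 (mod 97)
50^2 ≡ 75 (mod 97)
50^3 ≡ 64 (mod 97)
50^4 ≡ 96 (mod 97)
50^6 ≡ 22 (mod 97)
50^8 ≡ 1 (mod 97) ✓
Thus |⟨50⟩| = ord(50) = 8.
The index is φ(97) / ord(50) = 96 / 8 = 12.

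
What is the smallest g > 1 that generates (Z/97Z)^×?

5

φ(97) = 97 − 1 = 96 = 2^5 · 3.
Test candidates g = 2, 3, … against the prime factors q ∈ {2, 3} of φ(97): g is a generator iff g^(96/q) ≢ 1 for every such q.
g = 2: 2^48 ≡ 1 — hits 1, so not a primitive root.
g = 3: 3^48 ≡ 1 — hits 1, so not a primitive root.
g = 4: 4^48 ≡ 1 — hits 1, so not a primitive root.
g = 5: 5^48 ≡ 96; 5^32 ≡ 35 — none is 1, so 5 is a primitive root.
The smallest primitive root modulo 97 is 5.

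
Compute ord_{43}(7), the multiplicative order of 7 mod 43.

By Lagrange's theorem, ord_43(7) divides φ(43) = 43 − 1 = 42 = 2 · 3 · 7.
Divisors of 42: 1, 2, 3, 6, 7, 14, 21, 42.
Compute 7^d (mod 43) for the divisors d until we hit 1:
7^1 ≡ 7
7^2 ≡ 6
7^3 ≡ 42
7^6 ≡ 1
Therefore the multiplicative order of 7 modulo 43 is 6.

6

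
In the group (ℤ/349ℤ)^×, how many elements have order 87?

56

φ(349) = 349 − 1 = 348 = 2^2 · 3 · 29.
(Z/349Z)^× is cyclic (|G| = 348); a cyclic group of order m has exactly φ(d) elements of each order d | m, and none otherwise.
87 = 3 · 29 divides 348, and φ(87) = 56.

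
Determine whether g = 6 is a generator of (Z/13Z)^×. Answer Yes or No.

Yes

φ(13) = 13 − 1 = 12 = 2^2 · 3.
An element g generates (Z/13Z)^× iff g^(12/q) ≢ 1 (mod 13) for each prime q ∈ {2, 3}.
6^6 ≡ 12 (mod 13)  [q = 2: ≢ 1 ✓]
6^4 ≡ 9 (mod 13)  [q = 3: ≢ 1 ✓]
Every test exponent gives a nontrivial residue, hence 6 generates the full group.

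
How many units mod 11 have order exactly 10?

4

φ(11) = 11 − 1 = 10 = 2 · 5.
Since (Z/11Z)^× is cyclic of order 10, the number of elements of order d is φ(d) when d | 10 and 0 otherwise.
10 = 2 · 5 divides 10, and φ(10) = 4.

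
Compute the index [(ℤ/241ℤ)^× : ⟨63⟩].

By Lagrange's theorem, ord_241(63) divides φ(241) = 241 − 1 = 240 = 2^4 · 3 · 5.
Divisors of 240: 1, 2, 3, 4, 5, 6, 8, 10, 12, 15, 16, 20, 24, 30, 40, 48, 60, 80, 120, 240.
Compute 63^d (mod 241) for the divisors d until we hit 1:
63^1 ≡ 63
63^2 ≡ 113
63^3 ≡ 130
63^4 ≡ 237
63^5 ≡ 230
63^6 ≡ 30
63^8 ≡ 16
63^10 ≡ 121
63^12 ≡ 177
63^15 ≡ 115
63^16 ≡ 15
63^20 ≡ 181
63^24 ≡ 240
63^30 ≡ 211
63^40 ≡ 226
63^48 ≡ 1
The order of 63 is 48, so the subgroup it generates has 48 elements.
Index = |(Z/241Z)^×| / |⟨63⟩| = 240 / 48 = 5.

5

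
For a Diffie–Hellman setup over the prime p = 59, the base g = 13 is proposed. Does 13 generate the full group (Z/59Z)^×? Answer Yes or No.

Yes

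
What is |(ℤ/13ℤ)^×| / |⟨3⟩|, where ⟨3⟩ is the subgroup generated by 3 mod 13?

4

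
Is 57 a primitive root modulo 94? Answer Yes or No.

φ(94) = φ(2)·φ(47) = 1·46 = 46 = 2 · 23.
Test 57^(46/q) mod 94 for each prime factor q of 46:
57^23 ≡ 93 (mod 94)  [q = 2: ≢ 1 ✓]
57^2 ≡ 53 (mod 94)  [q = 23: ≢ 1 ✓]
Every test exponent gives a nontrivial residue, hence 57 generates the full group.

Yes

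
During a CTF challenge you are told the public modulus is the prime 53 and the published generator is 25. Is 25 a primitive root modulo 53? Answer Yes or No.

No

φ(53) = 53 − 1 = 52 = 2^2 · 13.
Test 25^(52/q) mod 53 for each prime factor q of 52:
25^26 ≡ 1 (mod 53)  [q = 2: ≡ 1 ✗]
25^4 ≡ 15 (mod 53)  [q = 13: ≢ 1 ✓]
Since 25^26 ≡ 1, the order of 25 divides 26 < 52, so 25 is not a primitive root.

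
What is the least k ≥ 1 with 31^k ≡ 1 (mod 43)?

ord(31) | φ(43) = 43 − 1 = 42 = 2 · 3 · 7.
Divisors of 42: 1, 2, 3, 6, 7, 14, 21, 42.
Compute 31^d (mod 43) for the divisors d until we hit 1:
31^1 ≡ 31 (mod 43)
31^2 ≡ 15 (mod 43)
31^3 ≡ 35 (mod 43)
31^6 ≡ 21 (mod 43)
31^7 ≡ 6 (mod 43)
31^14 ≡ 36 (mod 43)
31^21 ≡ 1 (mod 43) ✓
Hence ord(31) = 21.

21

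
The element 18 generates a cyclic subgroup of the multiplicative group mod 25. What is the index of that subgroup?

5

By Lagrange's theorem, ord_25(18) divides φ(25) = φ(5^2) = 5·(5−1) = 20 = 2^2 · 5.
Divisors of 20: 1, 2, 4, 5, 10, 20.
Test each divisor d:
18^1 ≡ 18 (mod 25)
18^2 ≡ 24 (mod 25)
18^4 ≡ 1 (mod 25) ✓
So ord_25(18) = 4, hence |⟨18⟩| = 4.
Index = |(Z/25Z)^×| / |⟨18⟩| = 20 / 4 = 5.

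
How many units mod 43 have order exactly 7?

φ(43) = 43 − 1 = 42 = 2 · 3 · 7.
Since (Z/43Z)^× is cyclic of order 42, the number of elements of order d is φ(d) when d | 42 and 0 otherwise.
7 | 42, and φ(7) = 7 − 1 = 6.

6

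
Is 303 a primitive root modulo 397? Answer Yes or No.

Yes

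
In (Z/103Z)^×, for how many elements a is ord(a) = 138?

0

φ(103) = 103 − 1 = 102 = 2 · 3 · 17.
In a cyclic group of order 102, there are φ(d) elements of order d for each divisor d of 102, and zero for non-divisors.
138 does not divide 102, so no element of (Z/103Z)^× has order 138.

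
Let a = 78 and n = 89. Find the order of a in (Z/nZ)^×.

11

ord(78) | φ(89) = 89 − 1 = 88 = 2^3 · 11.
Divisors of 88: 1, 2, 4, 8, 11, 22, 44, 88.
Compute 78^d (mod 89) for the divisors d until we hit 1:
78^1 ≡ 78
78^2 ≡ 32
78^4 ≡ 45
78^8 ≡ 67
78^11 ≡ 1
So ord_89(78) = 11.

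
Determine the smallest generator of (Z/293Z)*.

2

φ(293) = 293 − 1 = 292 = 2^2 · 73.
Test candidates g = 2, 3, … against the prime factors q ∈ {2, 73} of φ(293): g is a generator iff g^(292/q) ≢ 1 for every such q.
g = 2: 2^146 ≡ 292; 2^4 ≡ 16 — none is 1, so 2 is a primitive root.
The smallest primitive root modulo 293 is 2.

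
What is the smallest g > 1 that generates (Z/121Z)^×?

2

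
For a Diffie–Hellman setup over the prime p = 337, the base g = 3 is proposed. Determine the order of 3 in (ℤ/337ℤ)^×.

168

Since 3 ∈ (Z/337Z)^×, its order divides φ(337) = 337 − 1 = 336 = 2^4 · 3 · 7.
Divisors of 336: 1, 2, 3, 4, 6, 7, 8, 12, 14, 16, 21, 24, 28, 42, 48, 56, 84, 112, 168, 336.
Evaluate successive powers at the divisors of 336:
3^1 ≡ 3 (mod 337)
3^2 ≡ 9 (mod 337)
3^3 ≡ 27 (mod 337)
3^4 ≡ 81 (mod 337)
3^6 ≡ 55 (mod 337)
3^7 ≡ 165 (mod 337)
3^8 ≡ 158 (mod 337)
3^12 ≡ 329 (mod 337)
3^14 ≡ 265 (mod 337)
3^16 ≡ 26 (mod 337)
3^21 ≡ 252 (mod 337)
3^24 ≡ 64 (mod 337)
3^28 ≡ 129 (mod 337)
3^42 ≡ 148 (mod 337)
3^48 ≡ 52 (mod 337)
3^56 ≡ 128 (mod 337)
3^84 ≡ 336 (mod 337)
3^112 ≡ 208 (mod 337)
3^168 ≡ 1 (mod 337) ✓
So ord_337(3) = 168.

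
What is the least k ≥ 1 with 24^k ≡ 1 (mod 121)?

110

Since 24 ∈ (Z/121Z)^×, its order divides φ(121) = φ(11^2) = 11·(11−1) = 110 = 2 · 5 · 11.
Divisors of 110: 1, 2, 5, 10, 11, 22, 55, 110.
Check 24^d mod 121 for each divisor in increasing order:
24^1 ≡ 24 (mod 121)
24^2 ≡ 92 (mod 121)
24^5 ≡ 98 (mod 121)
24^10 ≡ 45 (mod 121)
24^11 ≡ 112 (mod 121)
24^22 ≡ 81 (mod 121)
24^55 ≡ 120 (mod 121)
24^110 ≡ 1 (mod 121) ✓
So ord_121(24) = 110.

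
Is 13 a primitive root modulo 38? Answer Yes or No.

Yes

φ(38) = φ(2)·φ(19) = 1·18 = 18 = 2 · 3^2.
It suffices to check that the order of 13 is not a proper divisor of 18: compute 13^(18/q) for q ∈ {2, 3}.
13^9 ≡ 37 (mod 38)  [q = 2: ≢ 1 ✓]
13^6 ≡ 11 (mod 38)  [q = 3: ≢ 1 ✓]
Every test exponent gives a nontrivial residue, hence 13 generates the full group.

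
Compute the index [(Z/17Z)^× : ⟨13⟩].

4

The order of 13 must divide φ(17) = 17 − 1 = 16 = 2^4.
Divisors of 16: 1, 2, 4, 8, 16.
Compute 13^d (mod 17) for the divisors d until we hit 1:
13^1 ≡ 13
13^2 ≡ 16
13^4 ≡ 1
The order of 13 is 4, so the subgroup it generates has 4 elements.
The index is φ(17) / ord(13) = 16 / 4 = 4.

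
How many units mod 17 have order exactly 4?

2

φ(17) = 17 − 1 = 16 = 2^4.
(Z/17Z)^× is cyclic (|G| = 16); a cyclic group of order m has exactly φ(d) elements of each order d | m, and none otherwise.
4 = 2^2 divides 16, and φ(4) = 2.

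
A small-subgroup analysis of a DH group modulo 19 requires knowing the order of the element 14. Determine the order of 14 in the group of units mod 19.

Since 14 ∈ (Z/19Z)^×, its order divides φ(19) = 19 − 1 = 18 = 2 · 3^2.
Divisors of 18: 1, 2, 3, 6, 9, 18.
Compute 14^d (mod 19) for the divisors d until we hit 1:
14^1 ≡ 14 (mod 19)
14^2 ≡ 6 (mod 19)
14^3 ≡ 8 (mod 19)
14^6 ≡ 7 (mod 19)
14^9 ≡ 18 (mod 19)
14^18 ≡ 1 (mod 19) ✓
Therefore the multiplicative order of 14 modulo 19 is 18.

18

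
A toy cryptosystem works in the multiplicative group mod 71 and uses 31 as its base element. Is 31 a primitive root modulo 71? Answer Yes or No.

Yes

φ(71) = 71 − 1 = 70 = 2 · 5 · 7.
An element g generates (Z/71Z)^× iff g^(70/q) ≢ 1 (mod 71) for each prime q ∈ {2, 5, 7}.
31^35 ≡ 70 (mod 71)  [q = 2: ≢ 1 ✓]
31^14 ≡ 54 (mod 71)  [q = 5: ≢ 1 ✓]
31^10 ≡ 20 (mod 71)  [q = 7: ≢ 1 ✓]
None equal 1, so ord_71(31) = 70: 31 is a primitive root.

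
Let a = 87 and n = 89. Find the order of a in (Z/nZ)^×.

By Lagrange's theorem, ord_89(87) divides φ(89) = 89 − 1 = 88 = 2^3 · 11.
Divisors of 88: 1, 2, 4, 8, 11, 22, 44, 88.
Check 87^d mod 89 for each divisor in increasing order:
87^1 ≡ 87 (mod 89)
87^2 ≡ 4 (mod 89)
87^4 ≡ 16 (mod 89)
87^8 ≡ 78 (mod 89)
87^11 ≡ 88 (mod 89)
87^22 ≡ 1 (mod 89) ✓
Therefore the multiplicative order of 87 modulo 89 is 22.

22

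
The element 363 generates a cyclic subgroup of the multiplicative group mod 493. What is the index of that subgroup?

4

ord(363) | φ(493) = φ(17·29) = (17−1)·(29−1) = 16·28 = 448 = 2^6 · 7.
Divisors of 448: 1, 2, 4, 7, 8, 14, 16, 28, 32, 56, 64, 112, 224, 448.
Check 363^d mod 493 for each divisor in increasing order:
363^1 ≡ 363 (mod 493)
363^2 ≡ 138 (mod 493)
363^4 ≡ 310 (mod 493)
363^7 ≡ 133 (mod 493)
363^8 ≡ 458 (mod 493)
363^14 ≡ 434 (mod 493)
363^16 ≡ 239 (mod 493)
363^28 ≡ 30 (mod 493)
363^32 ≡ 426 (mod 493)
363^56 ≡ 407 (mod 493)
363^64 ≡ 52 (mod 493)
363^112 ≡ 1 (mod 493) ✓
Thus |⟨363⟩| = ord(363) = 112.
Index = |(Z/493Z)^×| / |⟨363⟩| = 448 / 112 = 4.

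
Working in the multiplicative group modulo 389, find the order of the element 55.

The order of 55 must divide φ(389) = 389 − 1 = 388 = 2^2 · 97.
Divisors of 388: 1, 2, 4, 97, 194, 388.
Compute 55^d (mod 389) for the divisors d until we hit 1:
55^1 ≡ 55 (mod 389)
55^2 ≡ 302 (mod 389)
55^4 ≡ 178 (mod 389)
55^97 ≡ 1 (mod 389) ✓
Therefore the multiplicative order of 55 modulo 389 is 97.

97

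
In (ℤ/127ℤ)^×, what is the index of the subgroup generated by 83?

1

ord(83) | φ(127) = 127 − 1 = 126 = 2 · 3^2 · 7.
Divisors of 126: 1, 2, 3, 6, 7, 9, 14, 18, 21, 42, 63, 126.
Evaluate successive powers at the divisors of 126:
83^1 ≡ 83
83^2 ≡ 31
83^3 ≡ 33
83^6 ≡ 73
83^7 ≡ 90
83^9 ≡ 123
83^14 ≡ 99
83^18 ≡ 16
83^21 ≡ 20
83^42 ≡ 19
83^63 ≡ 126
83^126 ≡ 1
So ord_127(83) = 126, hence |⟨83⟩| = 126.
[(Z/127Z)^× : ⟨83⟩] = 126/126 = 1.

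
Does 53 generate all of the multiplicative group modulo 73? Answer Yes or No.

Yes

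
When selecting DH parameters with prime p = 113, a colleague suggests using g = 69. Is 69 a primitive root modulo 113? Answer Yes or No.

No

φ(113) = 113 − 1 = 112 = 2^4 · 7.
Test 69^(112/q) mod 113 for each prime factor q of 112:
69^56 ≡ 1 (mod 113)  [q = 2: ≡ 1 ✗]
69^16 ≡ 1 (mod 113)  [q = 7: ≡ 1 ✗]
69^56 ≡ 1 shows ord(69) | 56, strictly less than φ(113); not a primitive root.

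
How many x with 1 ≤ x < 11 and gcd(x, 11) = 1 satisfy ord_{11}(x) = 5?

4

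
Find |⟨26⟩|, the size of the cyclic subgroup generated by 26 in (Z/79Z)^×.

39

The order of 26 must divide φ(79) = 79 − 1 = 78 = 2 · 3 · 13.
Divisors of 78: 1, 2, 3, 6, 13, 26, 39, 78.
Compute 26^d (mod 79) for the divisors d until we hit 1:
26^1 ≡ 26
26^2 ≡ 44
26^3 ≡ 38
26^6 ≡ 22
26^13 ≡ 23
26^26 ≡ 55
26^39 ≡ 1
Therefore the multiplicative order of 26 modulo 79 is 39.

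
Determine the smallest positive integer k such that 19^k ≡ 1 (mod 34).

ord(19) | φ(34) = φ(2)·φ(17) = 1·16 = 16 = 2^4.
Divisors of 16: 1, 2, 4, 8, 16.
Evaluate successive powers at the divisors of 16:
19^1 ≡ 19 (mod 34)
19^2 ≡ 21 (mod 34)
19^4 ≡ 33 (mod 34)
19^8 ≡ 1 (mod 34) ✓
The smallest such exponent is 8, so the order of 19 is 8.

8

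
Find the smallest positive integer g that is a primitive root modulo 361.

2

φ(361) = φ(19^2) = 19·(19−1) = 342 = 2 · 3^2 · 19.
g is a primitive root iff g^(342/q) ≢ 1 (mod 361) for each prime q ∈ {2, 3, 19}.
g = 2: 2^171 ≡ 360; 2^114 ≡ 292; 2^18 ≡ 58 — none is 1, so 2 is a primitive root.
Hence the least primitive root of 361 is 2.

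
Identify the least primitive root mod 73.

φ(73) = 73 − 1 = 72 = 2^3 · 3^2.
Test candidates g = 2, 3, … against the prime factors q ∈ {2, 3} of φ(73): g is a generator iff g^(72/q) ≢ 1 for every such q.
g = 2: 2^36 ≡ 1 — hits 1, so not a primitive root.
g = 3: 3^36 ≡ 1 — hits 1, so not a primitive root.
g = 4: 4^36 ≡ 1 — hits 1, so not a primitive root.
g = 5: 5^36 ≡ 72; 5^24 ≡ 8 — none is 1, so 5 is a primitive root.
The smallest primitive root modulo 73 is 5.

5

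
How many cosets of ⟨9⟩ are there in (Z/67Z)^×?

ord(9) | φ(67) = 67 − 1 = 66 = 2 · 3 · 11.
Divisors of 66: 1, 2, 3, 6, 11, 22, 33, 66.
Compute 9^d (mod 67) for the divisors d until we hit 1:
9^1 ≡ 9 (mod 67)
9^2 ≡ 14 (mod 67)
9^3 ≡ 59 (mod 67)
9^6 ≡ 64 (mod 67)
9^11 ≡ 1 (mod 67) ✓
Thus |⟨9⟩| = ord(9) = 11.
[(Z/67Z)^× : ⟨9⟩] = 66/11 = 6.

6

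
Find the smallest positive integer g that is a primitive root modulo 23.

5

φ(23) = 23 − 1 = 22 = 2 · 11.
Test candidates g = 2, 3, … against the prime factors q ∈ {2, 11} of φ(23): g is a generator iff g^(22/q) ≢ 1 for every such q.
g = 2: 2^11 ≡ 1 — hits 1, so not a primitive root.
g = 3: 3^11 ≡ 1 — hits 1, so not a primitive root.
g = 4: 4^11 ≡ 1 — hits 1, so not a primitive root.
g = 5: 5^11 ≡ 22; 5^2 ≡ 2 — none is 1, so 5 is a primitive root.
Hence the least primitive root of 23 is 5.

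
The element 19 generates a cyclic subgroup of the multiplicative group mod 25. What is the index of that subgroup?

2

Since 19 ∈ (Z/25Z)^×, its order divides φ(25) = φ(5^2) = 5·(5−1) = 20 = 2^2 · 5.
Divisors of 20: 1, 2, 4, 5, 10, 20.
Test each divisor d:
19^1 ≡ 19 (mod 25)
19^2 ≡ 11 (mod 25)
19^4 ≡ 21 (mod 25)
19^5 ≡ 24 (mod 25)
19^10 ≡ 1 (mod 25) ✓
The order of 19 is 10, so the subgroup it generates has 10 elements.
Index = |(Z/25Z)^×| / |⟨19⟩| = 20 / 10 = 2.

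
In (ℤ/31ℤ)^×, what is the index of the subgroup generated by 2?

The order of 2 must divide φ(31) = 31 − 1 = 30 = 2 · 3 · 5.
Divisors of 30: 1, 2, 3, 5, 6, 10, 15, 30.
Check 2^d mod 31 for each divisor in increasing order:
2^1 ≡ 2 (mod 31)
2^2 ≡ 4 (mod 31)
2^3 ≡ 8 (mod 31)
2^5 ≡ 1 (mod 31) ✓
Thus |⟨2⟩| = ord(2) = 5.
Index = |(Z/31Z)^×| / |⟨2⟩| = 30 / 5 = 6.

6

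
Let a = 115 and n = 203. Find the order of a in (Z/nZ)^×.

Since 115 ∈ (Z/203Z)^×, its order divides φ(203) = φ(7·29) = (7−1)·(29−1) = 6·28 = 168 = 2^3 · 3 · 7.
Divisors of 168: 1, 2, 3, 4, 6, 7, 8, 12, 14, 21, 24, 28, 42, 56, 84, 168.
Evaluate successive powers at the divisors of 168:
115^1 ≡ 115 (mod 203)
115^2 ≡ 30 (mod 203)
115^3 ≡ 202 (mod 203)
115^4 ≡ 88 (mod 203)
115^6 ≡ 1 (mod 203) ✓
Therefore the multiplicative order of 115 modulo 203 is 6.

6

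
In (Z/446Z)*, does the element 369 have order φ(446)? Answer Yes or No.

φ(446) = φ(2)·φ(223) = 1·222 = 222 = 2 · 3 · 37.
Test 369^(222/q) mod 446 for each prime factor q of 222:
369^111 ≡ 1 (mod 446)  [q = 2: ≡ 1 ✗]
369^74 ≡ 39 (mod 446)  [q = 3: ≢ 1 ✓]
369^6 ≡ 251 (mod 446)  [q = 37: ≢ 1 ✓]
Since 369^111 ≡ 1, the order of 369 divides 111 < 222, so 369 is not a primitive root.

No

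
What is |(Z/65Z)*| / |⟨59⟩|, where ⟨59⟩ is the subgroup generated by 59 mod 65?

The order of 59 must divide φ(65) = φ(5·13) = (5−1)·(13−1) = 4·12 = 48 = 2^4 · 3.
Divisors of 48: 1, 2, 3, 4, 6, 8, 12, 16, 24, 48.
Compute 59^d (mod 65) for the divisors d until we hit 1:
59^1 ≡ 59 (mod 65)
59^2 ≡ 36 (mod 65)
59^3 ≡ 44 (mod 65)
59^4 ≡ 61 (mod 65)
59^6 ≡ 51 (mod 65)
59^8 ≡ 16 (mod 65)
59^12 ≡ 1 (mod 65) ✓
The order of 59 is 12, so the subgroup it generates has 12 elements.
Index = |(Z/65Z)^×| / |⟨59⟩| = 48 / 12 = 4.

4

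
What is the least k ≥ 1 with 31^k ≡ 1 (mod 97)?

48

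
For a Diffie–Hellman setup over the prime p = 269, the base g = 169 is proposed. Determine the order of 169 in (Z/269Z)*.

67

The order of 169 must divide φ(269) = 269 − 1 = 268 = 2^2 · 67.
Divisors of 268: 1, 2, 4, 67, 134, 268.
Compute 169^d (mod 269) for the divisors d until we hit 1:
169^1 ≡ 169
169^2 ≡ 47
169^4 ≡ 57
169^67 ≡ 1
So ord_269(169) = 67.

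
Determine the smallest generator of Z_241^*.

7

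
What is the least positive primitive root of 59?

φ(59) = 59 − 1 = 58 = 2 · 29.
Test candidates g = 2, 3, … against the prime factors q ∈ {2, 29} of φ(59): g is a generator iff g^(58/q) ≢ 1 for every such q.
g = 2: 2^29 ≡ 58; 2^2 ≡ 4 — none is 1, so 2 is a primitive root.
The smallest primitive root modulo 59 is 2.

2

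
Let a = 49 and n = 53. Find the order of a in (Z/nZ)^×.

By Lagrange's theorem, ord_53(49) divides φ(53) = 53 − 1 = 52 = 2^2 · 13.
Divisors of 52: 1, 2, 4, 13, 26, 52.
Check 49^d mod 53 for each divisor in increasing order:
49^1 ≡ 49 (mod 53)
49^2 ≡ 16 (mod 53)
49^4 ≡ 44 (mod 53)
49^13 ≡ 1 (mod 53) ✓
So ord_53(49) = 13.

13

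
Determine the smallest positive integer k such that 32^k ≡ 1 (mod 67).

66

By Lagrange's theorem, ord_67(32) divides φ(67) = 67 − 1 = 66 = 2 · 3 · 11.
Divisors of 66: 1, 2, 3, 6, 11, 22, 33, 66.
Compute 32^d (mod 67) for the divisors d until we hit 1:
32^1 ≡ 32
32^2 ≡ 19
32^3 ≡ 5
32^6 ≡ 25
32^11 ≡ 30
32^22 ≡ 29
32^33 ≡ 66
32^66 ≡ 1
Hence ord(32) = 66.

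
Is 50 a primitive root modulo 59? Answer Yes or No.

φ(59) = 59 − 1 = 58 = 2 · 29.
50 is a primitive root mod 59 iff 50^(φ(59)/q) ≢ 1 for every prime q | φ(59), i.e. q ∈ {2, 29}.
50^29 ≡ 58 (mod 59)  [q = 2: ≢ 1 ✓]
50^2 ≡ 22 (mod 59)  [q = 29: ≢ 1 ✓]
Every test exponent gives a nontrivial residue, hence 50 generates the full group.

Yes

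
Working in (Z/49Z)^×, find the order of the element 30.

3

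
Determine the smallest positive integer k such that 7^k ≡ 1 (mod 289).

By Lagrange's theorem, ord_289(7) divides φ(289) = φ(17^2) = 17·(17−1) = 272 = 2^4 · 17.
Divisors of 272: 1, 2, 4, 8, 16, 17, 34, 68, 136, 272.
Compute 7^d (mod 289) for the divisors d until we hit 1:
7^1 ≡ 7 (mod 289)
7^2 ≡ 49 (mod 289)
7^4 ≡ 89 (mod 289)
7^8 ≡ 118 (mod 289)
7^16 ≡ 52 (mod 289)
7^17 ≡ 75 (mod 289)
7^34 ≡ 134 (mod 289)
7^68 ≡ 38 (mod 289)
7^136 ≡ 288 (mod 289)
7^272 ≡ 1 (mod 289) ✓
Therefore the multiplicative order of 7 modulo 289 is 272.

272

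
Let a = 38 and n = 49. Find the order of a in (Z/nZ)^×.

ord(38) | φ(49) = φ(7^2) = 7·(7−1) = 42 = 2 · 3 · 7.
Divisors of 42: 1, 2, 3, 6, 7, 14, 21, 42.
Evaluate successive powers at the divisors of 42:
38^1 ≡ 38 (mod 49)
38^2 ≡ 23 (mod 49)
38^3 ≡ 41 (mod 49)
38^6 ≡ 15 (mod 49)
38^7 ≡ 31 (mod 49)
38^14 ≡ 30 (mod 49)
38^21 ≡ 48 (mod 49)
38^42 ≡ 1 (mod 49) ✓
Hence ord(38) = 42.

42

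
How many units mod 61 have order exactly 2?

φ(61) = 61 − 1 = 60 = 2^2 · 3 · 5.
In a cyclic group of order 60, there are φ(d) elements of order d for each divisor d of 60, and zero for non-divisors.
2 | 60, and φ(2) = 2 − 1 = 1.

1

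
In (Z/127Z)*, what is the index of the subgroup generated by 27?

3

The order of 27 must divide φ(127) = 127 − 1 = 126 = 2 · 3^2 · 7.
Divisors of 126: 1, 2, 3, 6, 7, 9, 14, 18, 21, 42, 63, 126.
Evaluate successive powers at the divisors of 126:
27^1 ≡ 27 (mod 127)
27^2 ≡ 94 (mod 127)
27^3 ≡ 125 (mod 127)
27^6 ≡ 4 (mod 127)
27^7 ≡ 108 (mod 127)
27^9 ≡ 119 (mod 127)
27^14 ≡ 107 (mod 127)
27^18 ≡ 64 (mod 127)
27^21 ≡ 126 (mod 127)
27^42 ≡ 1 (mod 127) ✓
Thus |⟨27⟩| = ord(27) = 42.
The index is φ(127) / ord(27) = 126 / 42 = 3.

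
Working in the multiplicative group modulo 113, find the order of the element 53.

Since 53 ∈ (Z/113Z)^×, its order divides φ(113) = 113 − 1 = 112 = 2^4 · 7.
Divisors of 112: 1, 2, 4, 7, 8, 14, 16, 28, 56, 112.
Check 53^d mod 113 for each divisor in increasing order:
53^1 ≡ 53 (mod 113)
53^2 ≡ 97 (mod 113)
53^4 ≡ 30 (mod 113)
53^7 ≡ 98 (mod 113)
53^8 ≡ 109 (mod 113)
53^14 ≡ 112 (mod 113)
53^16 ≡ 16 (mod 113)
53^28 ≡ 1 (mod 113) ✓
Therefore the multiplicative order of 53 modulo 113 is 28.

28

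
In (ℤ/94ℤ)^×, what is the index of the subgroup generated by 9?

2

The order of 9 must divide φ(94) = φ(2)·φ(47) = 1·46 = 46 = 2 · 23.
Divisors of 46: 1, 2, 23, 46.
Compute 9^d (mod 94) for the divisors d until we hit 1:
9^1 ≡ 9 (mod 94)
9^2 ≡ 81 (mod 94)
9^23 ≡ 1 (mod 94) ✓
Thus |⟨9⟩| = ord(9) = 23.
Index = |(Z/94Z)^×| / |⟨9⟩| = 46 / 23 = 2.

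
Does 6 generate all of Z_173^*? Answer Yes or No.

No

φ(173) = 173 − 1 = 172 = 2^2 · 43.
Test 6^(172/q) mod 173 for each prime factor q of 172:
6^86 ≡ 1 (mod 173)  [q = 2: ≡ 1 ✗]
6^4 ≡ 85 (mod 173)  [q = 43: ≢ 1 ✓]
The check at q = 2 fails, so 6 generates a proper subgroup.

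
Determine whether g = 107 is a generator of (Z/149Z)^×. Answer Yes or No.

No

φ(149) = 149 − 1 = 148 = 2^2 · 37.
It suffices to check that the order of 107 is not a proper divisor of 148: compute 107^(148/q) for q ∈ {2, 37}.
107^74 ≡ 1 (mod 149)  [q = 2: ≡ 1 ✗]
107^4 ≡ 129 (mod 149)  [q = 37: ≢ 1 ✓]
Since 107^74 ≡ 1, the order of 107 divides 74 < 148, so 107 is not a primitive root.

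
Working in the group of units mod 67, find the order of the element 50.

66

Since 50 ∈ (Z/67Z)^×, its order divides φ(67) = 67 − 1 = 66 = 2 · 3 · 11.
Divisors of 66: 1, 2, 3, 6, 11, 22, 33, 66.
Check 50^d mod 67 for each divisor in increasing order:
50^1 ≡ 50 (mod 67)
50^2 ≡ 21 (mod 67)
50^3 ≡ 45 (mod 67)
50^6 ≡ 15 (mod 67)
50^11 ≡ 38 (mod 67)
50^22 ≡ 37 (mod 67)
50^33 ≡ 66 (mod 67)
50^66 ≡ 1 (mod 67) ✓
The smallest such exponent is 66, so the order of 50 is 66.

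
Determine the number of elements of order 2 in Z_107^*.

1

φ(107) = 107 − 1 = 106 = 2 · 53.
In a cyclic group of order 106, there are φ(d) elements of order d for each divisor d of 106, and zero for non-divisors.
2 | 106, and φ(2) = 2 − 1 = 1.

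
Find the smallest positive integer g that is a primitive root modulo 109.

φ(109) = 109 − 1 = 108 = 2^2 · 3^3.
Test candidates g = 2, 3, … against the prime factors q ∈ {2, 3} of φ(109): g is a generator iff g^(108/q) ≢ 1 for every such q.
g = 2: 2^54 ≡ 108; 2^36 ≡ 1 — hits 1, so not a primitive root.
g = 3: 3^54 ≡ 1 — hits 1, so not a primitive root.
g = 4: 4^54 ≡ 1 — hits 1, so not a primitive root.
g = 5: 5^54 ≡ 1 — hits 1, so not a primitive root.
g = 6: 6^54 ≡ 108; 6^36 ≡ 63 — none is 1, so 6 is a primitive root.
The smallest primitive root modulo 109 is 6.

6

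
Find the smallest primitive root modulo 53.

2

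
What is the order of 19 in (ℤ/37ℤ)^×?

The order of 19 must divide φ(37) = 37 − 1 = 36 = 2^2 · 3^2.
Divisors of 36: 1, 2, 3, 4, 6, 9, 12, 18, 36.
Test each divisor d:
19^1 ≡ 19 (mod 37)
19^2 ≡ 28 (mod 37)
19^3 ≡ 14 (mod 37)
19^4 ≡ 7 (mod 37)
19^6 ≡ 11 (mod 37)
19^9 ≡ 6 (mod 37)
19^12 ≡ 10 (mod 37)
19^18 ≡ 36 (mod 37)
19^36 ≡ 1 (mod 37) ✓
So ord_37(19) = 36.

36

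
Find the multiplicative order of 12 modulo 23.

11

ord(12) | φ(23) = 23 − 1 = 22 = 2 · 11.
Divisors of 22: 1, 2, 11, 22.
Evaluate successive powers at the divisors of 22:
12^1 ≡ 12
12^2 ≡ 6
12^11 ≡ 1
So ord_23(12) = 11.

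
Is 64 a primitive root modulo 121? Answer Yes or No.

φ(121) = φ(11^2) = 11·(11−1) = 110 = 2 · 5 · 11.
64 is a primitive root mod 121 iff 64^(φ(121)/q) ≢ 1 for every prime q | φ(121), i.e. q ∈ {2, 5, 11}.
64^55 ≡ 1 (mod 121)  [q = 2: ≡ 1 ✗]
64^22 ≡ 81 (mod 121)  [q = 5: ≢ 1 ✓]
64^10 ≡ 89 (mod 121)  [q = 11: ≢ 1 ✓]
Since 64^55 ≡ 1, the order of 64 divides 55 < 110, so 64 is not a primitive root.

No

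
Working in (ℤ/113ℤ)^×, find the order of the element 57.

28

The order of 57 must divide φ(113) = 113 − 1 = 112 = 2^4 · 7.
Divisors of 112: 1, 2, 4, 7, 8, 14, 16, 28, 56, 112.
Test each divisor d:
57^1 ≡ 57 (mod 113)
57^2 ≡ 85 (mod 113)
57^4 ≡ 106 (mod 113)
57^7 ≡ 98 (mod 113)
57^8 ≡ 49 (mod 113)
57^14 ≡ 112 (mod 113)
57^16 ≡ 28 (mod 113)
57^28 ≡ 1 (mod 113) ✓
So ord_113(57) = 28.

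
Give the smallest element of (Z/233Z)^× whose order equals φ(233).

3

φ(233) = 233 − 1 = 232 = 2^3 · 29.
Test candidates g = 2, 3, … against the prime factors q ∈ {2, 29} of φ(233): g is a generator iff g^(232/q) ≢ 1 for every such q.
g = 2: 2^116 ≡ 1 — hits 1, so not a primitive root.
g = 3: 3^116 ≡ 232; 3^8 ≡ 37 — none is 1, so 3 is a primitive root.
So 3 is the smallest generator of (Z/233Z)^×.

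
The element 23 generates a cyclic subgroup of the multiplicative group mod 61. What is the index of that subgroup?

3

Since 23 ∈ (Z/61Z)^×, its order divides φ(61) = 61 − 1 = 60 = 2^2 · 3 · 5.
Divisors of 60: 1, 2, 3, 4, 5, 6, 10, 12, 15, 20, 30, 60.
Check 23^d mod 61 for each divisor in increasing order:
23^1 ≡ 23
23^2 ≡ 41
23^3 ≡ 28
23^4 ≡ 34
23^5 ≡ 50
23^6 ≡ 52
23^10 ≡ 60
23^12 ≡ 20
23^15 ≡ 11
23^20 ≡ 1
So ord_61(23) = 20, hence |⟨23⟩| = 20.
Index = |(Z/61Z)^×| / |⟨23⟩| = 60 / 20 = 3.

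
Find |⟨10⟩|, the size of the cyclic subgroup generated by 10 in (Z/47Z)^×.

46

Since 10 ∈ (Z/47Z)^×, its order divides φ(47) = 47 − 1 = 46 = 2 · 23.
Divisors of 46: 1, 2, 23, 46.
Compute 10^d (mod 47) for the divisors d until we hit 1:
10^1 ≡ 10 (mod 47)
10^2 ≡ 6 (mod 47)
10^23 ≡ 46 (mod 47)
10^46 ≡ 1 (mod 47) ✓
The smallest such exponent is 46, so the order of 10 is 46.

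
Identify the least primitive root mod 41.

6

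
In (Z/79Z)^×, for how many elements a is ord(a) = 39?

φ(79) = 79 − 1 = 78 = 2 · 3 · 13.
In a cyclic group of order 78, there are φ(d) elements of order d for each divisor d of 78, and zero for non-divisors.
39 = 3 · 13 divides 78, and φ(39) = 24.

24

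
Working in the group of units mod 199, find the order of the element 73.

By Lagrange's theorem, ord_199(73) divides φ(199) = 199 − 1 = 198 = 2 · 3^2 · 11.
Divisors of 198: 1, 2, 3, 6, 9, 11, 18, 22, 33, 66, 99, 198.
Check 73^d mod 199 for each divisor in increasing order:
73^1 ≡ 73
73^2 ≡ 155
73^3 ≡ 171
73^6 ≡ 187
73^9 ≡ 137
73^11 ≡ 141
73^18 ≡ 63
73^22 ≡ 180
73^33 ≡ 107
73^66 ≡ 106
73^99 ≡ 198
73^198 ≡ 1
Hence ord(73) = 198.

198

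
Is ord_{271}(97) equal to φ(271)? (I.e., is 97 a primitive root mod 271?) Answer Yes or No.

φ(271) = 271 − 1 = 270 = 2 · 3^3 · 5.
It suffices to check that the order of 97 is not a proper divisor of 270: compute 97^(270/q) for q ∈ {2, 3, 5}.
97^135 ≡ 270 (mod 271)  [q = 2: ≢ 1 ✓]
97^90 ≡ 242 (mod 271)  [q = 3: ≢ 1 ✓]
97^54 ≡ 10 (mod 271)  [q = 5: ≢ 1 ✓]
All checks pass, so 97 has order 270 and is a primitive root modulo 271.

Yes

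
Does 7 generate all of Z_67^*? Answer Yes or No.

Yes

φ(67) = 67 − 1 = 66 = 2 · 3 · 11.
An element g generates (Z/67Z)^× iff g^(66/q) ≢ 1 (mod 67) for each prime q ∈ {2, 3, 11}.
7^33 ≡ 66 (mod 67)  [q = 2: ≢ 1 ✓]
7^22 ≡ 29 (mod 67)  [q = 3: ≢ 1 ✓]
7^6 ≡ 64 (mod 67)  [q = 11: ≢ 1 ✓]
None equal 1, so ord_67(7) = 66: 7 is a primitive root.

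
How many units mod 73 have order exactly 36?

12

φ(73) = 73 − 1 = 72 = 2^3 · 3^2.
In a cyclic group of order 72, there are φ(d) elements of order d for each divisor d of 72, and zero for non-divisors.
36 = 2^2 · 3^2 divides 72, and φ(36) = 12.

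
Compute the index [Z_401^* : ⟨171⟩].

Since 171 ∈ (Z/401Z)^×, its order divides φ(401) = 401 − 1 = 400 = 2^4 · 5^2.
Divisors of 400: 1, 2, 4, 5, 8, 10, 16, 20, 25, 40, 50, 80, 100, 200, 400.
Compute 171^d (mod 401) for the divisors d until we hit 1:
171^1 ≡ 171 (mod 401)
171^2 ≡ 369 (mod 401)
171^4 ≡ 222 (mod 401)
171^5 ≡ 268 (mod 401)
171^8 ≡ 362 (mod 401)
171^10 ≡ 45 (mod 401)
171^16 ≡ 318 (mod 401)
171^20 ≡ 20 (mod 401)
171^25 ≡ 147 (mod 401)
171^40 ≡ 400 (mod 401)
171^50 ≡ 356 (mod 401)
171^80 ≡ 1 (mod 401) ✓
The order of 171 is 80, so the subgroup it generates has 80 elements.
[(Z/401Z)^× : ⟨171⟩] = 400/80 = 5.

5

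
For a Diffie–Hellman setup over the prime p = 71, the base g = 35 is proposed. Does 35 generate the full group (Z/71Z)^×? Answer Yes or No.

Yes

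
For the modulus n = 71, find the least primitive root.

7

φ(71) = 71 − 1 = 70 = 2 · 5 · 7.
Test candidates g = 2, 3, … against the prime factors q ∈ {2, 5, 7} of φ(71): g is a generator iff g^(70/q) ≢ 1 for every such q.
g = 2: 2^35 ≡ 1 — hits 1, so not a primitive root.
g = 3: 3^35 ≡ 1 — hits 1, so not a primitive root.
g = 4: 4^35 ≡ 1 — hits 1, so not a primitive root.
g = 5: 5^35 ≡ 1 — hits 1, so not a primitive root.
g = 6: 6^35 ≡ 1 — hits 1, so not a primitive root.
g = 7: 7^35 ≡ 70; 7^14 ≡ 54; 7^10 ≡ 45 — none is 1, so 7 is a primitive root.
So 7 is the smallest generator of (Z/71Z)^×.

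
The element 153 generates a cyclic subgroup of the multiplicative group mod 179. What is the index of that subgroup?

2

Since 153 ∈ (Z/179Z)^×, its order divides φ(179) = 179 − 1 = 178 = 2 · 89.
Divisors of 178: 1, 2, 89, 178.
Compute 153^d (mod 179) for the divisors d until we hit 1:
153^1 ≡ 153 (mod 179)
153^2 ≡ 139 (mod 179)
153^89 ≡ 1 (mod 179) ✓
The order of 153 is 89, so the subgroup it generates has 89 elements.
Index = |(Z/179Z)^×| / |⟨153⟩| = 178 / 89 = 2.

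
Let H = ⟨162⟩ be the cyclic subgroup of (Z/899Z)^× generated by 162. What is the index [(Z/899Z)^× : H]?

14

The order of 162 must divide φ(899) = φ(29·31) = (29−1)·(31−1) = 28·30 = 840 = 2^3 · 3 · 5 · 7.
Divisors of 840: 1, 2, 3, 4, 5, 6, 7, 8, 10, 12, 14, 15, 20, 21, 24, 28, 30, 35, 40, 42, 56, 60, 70, 84, 105, 120, 140, 168, 210, 280, 420, 840.
Evaluate successive powers at the divisors of 840:
162^1 ≡ 162 (mod 899)
162^2 ≡ 173 (mod 899)
162^3 ≡ 157 (mod 899)
162^4 ≡ 262 (mod 899)
162^5 ≡ 191 (mod 899)
162^6 ≡ 376 (mod 899)
162^7 ≡ 679 (mod 899)
162^8 ≡ 320 (mod 899)
162^10 ≡ 521 (mod 899)
162^12 ≡ 233 (mod 899)
162^14 ≡ 753 (mod 899)
162^15 ≡ 621 (mod 899)
162^20 ≡ 842 (mod 899)
162^21 ≡ 655 (mod 899)
162^24 ≡ 349 (mod 899)
162^28 ≡ 639 (mod 899)
162^30 ≡ 869 (mod 899)
162^35 ≡ 563 (mod 899)
162^40 ≡ 552 (mod 899)
162^42 ≡ 202 (mod 899)
162^56 ≡ 175 (mod 899)
162^60 ≡ 1 (mod 899) ✓
The order of 162 is 60, so the subgroup it generates has 60 elements.
[(Z/899Z)^× : ⟨162⟩] = 840/60 = 14.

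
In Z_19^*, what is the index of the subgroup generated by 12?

Since 12 ∈ (Z/19Z)^×, its order divides φ(19) = 19 − 1 = 18 = 2 · 3^2.
Divisors of 18: 1, 2, 3, 6, 9, 18.
Test each divisor d:
12^1 ≡ 12
12^2 ≡ 11
12^3 ≡ 18
12^6 ≡ 1
So ord_19(12) = 6, hence |⟨12⟩| = 6.
[(Z/19Z)^× : ⟨12⟩] = 18/6 = 3.

3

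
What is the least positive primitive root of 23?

5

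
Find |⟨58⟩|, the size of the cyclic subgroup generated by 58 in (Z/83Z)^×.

82

The order of 58 must divide φ(83) = 83 − 1 = 82 = 2 · 41.
Divisors of 82: 1, 2, 41, 82.
Test each divisor d:
58^1 ≡ 58 (mod 83)
58^2 ≡ 44 (mod 83)
58^41 ≡ 82 (mod 83)
58^82 ≡ 1 (mod 83) ✓
Therefore the multiplicative order of 58 modulo 83 is 82.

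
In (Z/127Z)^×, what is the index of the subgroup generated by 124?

Since 124 ∈ (Z/127Z)^×, its order divides φ(127) = 127 − 1 = 126 = 2 · 3^2 · 7.
Divisors of 126: 1, 2, 3, 6, 7, 9, 14, 18, 21, 42, 63, 126.
Compute 124^d (mod 127) for the divisors d until we hit 1:
124^1 ≡ 124 (mod 127)
124^2 ≡ 9 (mod 127)
124^3 ≡ 100 (mod 127)
124^6 ≡ 94 (mod 127)
124^7 ≡ 99 (mod 127)
124^9 ≡ 2 (mod 127)
124^14 ≡ 22 (mod 127)
124^18 ≡ 4 (mod 127)
124^21 ≡ 19 (mod 127)
124^42 ≡ 107 (mod 127)
124^63 ≡ 1 (mod 127) ✓
So ord_127(124) = 63, hence |⟨124⟩| = 63.
[(Z/127Z)^× : ⟨124⟩] = 126/63 = 2.

2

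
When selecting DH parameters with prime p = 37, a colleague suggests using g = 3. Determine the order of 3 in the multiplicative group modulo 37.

ord(3) | φ(37) = 37 − 1 = 36 = 2^2 · 3^2.
Divisors of 36: 1, 2, 3, 4, 6, 9, 12, 18, 36.
Check 3^d mod 37 for each divisor in increasing order:
3^1 ≡ 3
3^2 ≡ 9
3^3 ≡ 27
3^4 ≡ 7
3^6 ≡ 26
3^9 ≡ 36
3^12 ≡ 10
3^18 ≡ 1
Therefore the multiplicative order of 3 modulo 37 is 18.

18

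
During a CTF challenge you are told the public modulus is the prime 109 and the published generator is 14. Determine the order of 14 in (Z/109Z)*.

ord(14) | φ(109) = 109 − 1 = 108 = 2^2 · 3^3.
Divisors of 108: 1, 2, 3, 4, 6, 9, 12, 18, 27, 36, 54, 108.
Test each divisor d:
14^1 ≡ 14 (mod 109)
14^2 ≡ 87 (mod 109)
14^3 ≡ 19 (mod 109)
14^4 ≡ 48 (mod 109)
14^6 ≡ 34 (mod 109)
14^9 ≡ 101 (mod 109)
14^12 ≡ 66 (mod 109)
14^18 ≡ 64 (mod 109)
14^27 ≡ 33 (mod 109)
14^36 ≡ 63 (mod 109)
14^54 ≡ 108 (mod 109)
14^108 ≡ 1 (mod 109) ✓
Therefore the multiplicative order of 14 modulo 109 is 108.

108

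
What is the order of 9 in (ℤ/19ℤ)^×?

The order of 9 must divide φ(19) = 19 − 1 = 18 = 2 · 3^2.
Divisors of 18: 1, 2, 3, 6, 9, 18.
Check 9^d mod 19 for each divisor in increasing order:
9^1 ≡ 9
9^2 ≡ 5
9^3 ≡ 7
9^6 ≡ 11
9^9 ≡ 1
So ord_19(9) = 9.

9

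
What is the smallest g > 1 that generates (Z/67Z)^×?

2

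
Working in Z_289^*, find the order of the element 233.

272

By Lagrange's theorem, ord_289(233) divides φ(289) = φ(17^2) = 17·(17−1) = 272 = 2^4 · 17.
Divisors of 272: 1, 2, 4, 8, 16, 17, 34, 68, 136, 272.
Evaluate successive powers at the divisors of 272:
233^1 ≡ 233 (mod 289)
233^2 ≡ 246 (mod 289)
233^4 ≡ 115 (mod 289)
233^8 ≡ 220 (mod 289)
233^16 ≡ 137 (mod 289)
233^17 ≡ 131 (mod 289)
233^34 ≡ 110 (mod 289)
233^68 ≡ 251 (mod 289)
233^136 ≡ 288 (mod 289)
233^272 ≡ 1 (mod 289) ✓
Hence ord(233) = 272.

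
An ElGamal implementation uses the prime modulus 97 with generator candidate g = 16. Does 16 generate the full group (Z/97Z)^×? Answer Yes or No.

No

φ(97) = 97 − 1 = 96 = 2^5 · 3.
It suffices to check that the order of 16 is not a proper divisor of 96: compute 16^(96/q) for q ∈ {2, 3}.
16^48 ≡ 1 (mod 97)  [q = 2: ≡ 1 ✗]
16^32 ≡ 35 (mod 97)  [q = 3: ≢ 1 ✓]
16^48 ≡ 1 shows ord(16) | 48, strictly less than φ(97); not a primitive root.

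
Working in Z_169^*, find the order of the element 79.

ord(79) | φ(169) = φ(13^2) = 13·(13−1) = 156 = 2^2 · 3 · 13.
Divisors of 156: 1, 2, 3, 4, 6, 12, 13, 26, 39, 52, 78, 156.
Compute 79^d (mod 169) for the divisors d until we hit 1:
79^1 ≡ 79 (mod 169)
79^2 ≡ 157 (mod 169)
79^3 ≡ 66 (mod 169)
79^4 ≡ 144 (mod 169)
79^6 ≡ 131 (mod 169)
79^12 ≡ 92 (mod 169)
79^13 ≡ 1 (mod 169) ✓
So ord_169(79) = 13.

13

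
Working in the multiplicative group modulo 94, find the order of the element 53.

By Lagrange's theorem, ord_94(53) divides φ(94) = φ(2)·φ(47) = 1·46 = 46 = 2 · 23.
Divisors of 46: 1, 2, 23, 46.
Test each divisor d:
53^1 ≡ 53 (mod 94)
53^2 ≡ 83 (mod 94)
53^23 ≡ 1 (mod 94) ✓
So ord_94(53) = 23.

23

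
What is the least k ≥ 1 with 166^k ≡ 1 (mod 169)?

ord(166) | φ(169) = φ(13^2) = 13·(13−1) = 156 = 2^2 · 3 · 13.
Divisors of 156: 1, 2, 3, 4, 6, 12, 13, 26, 39, 52, 78, 156.
Evaluate successive powers at the divisors of 156:
166^1 ≡ 166 (mod 169)
166^2 ≡ 9 (mod 169)
166^3 ≡ 142 (mod 169)
166^4 ≡ 81 (mod 169)
166^6 ≡ 53 (mod 169)
166^12 ≡ 105 (mod 169)
166^13 ≡ 23 (mod 169)
166^26 ≡ 22 (mod 169)
166^39 ≡ 168 (mod 169)
166^52 ≡ 146 (mod 169)
166^78 ≡ 1 (mod 169) ✓
Hence ord(166) = 78.

78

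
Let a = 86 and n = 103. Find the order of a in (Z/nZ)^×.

By Lagrange's theorem, ord_103(86) divides φ(103) = 103 − 1 = 102 = 2 · 3 · 17.
Divisors of 102: 1, 2, 3, 6, 17, 34, 51, 102.
Check 86^d mod 103 for each divisor in increasing order:
86^1 ≡ 86
86^2 ≡ 83
86^3 ≡ 31
86^6 ≡ 34
86^17 ≡ 57
86^34 ≡ 56
86^51 ≡ 102
86^102 ≡ 1
Hence ord(86) = 102.

102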